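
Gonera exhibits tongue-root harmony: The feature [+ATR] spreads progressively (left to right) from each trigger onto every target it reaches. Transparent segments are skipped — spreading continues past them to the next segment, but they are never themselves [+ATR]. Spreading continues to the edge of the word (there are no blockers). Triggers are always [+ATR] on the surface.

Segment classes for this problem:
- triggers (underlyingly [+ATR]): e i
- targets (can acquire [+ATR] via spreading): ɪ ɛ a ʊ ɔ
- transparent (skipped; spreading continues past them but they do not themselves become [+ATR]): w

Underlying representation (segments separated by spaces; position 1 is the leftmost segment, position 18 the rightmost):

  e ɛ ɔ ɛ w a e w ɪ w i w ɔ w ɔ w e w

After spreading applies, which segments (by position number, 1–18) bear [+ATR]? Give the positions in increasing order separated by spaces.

From /e/ at 1 rightward: 2 /ɛ/ → [+ATR]; 3 /ɔ/ → [+ATR]; 4 /ɛ/ → [+ATR]; 5 /w/ transparent; 6 /a/ → [+ATR]; 7 /e/ is itself a trigger — this domain ends here.
From /e/ at 7 rightward: 8 /w/ transparent; 9 /ɪ/ → [+ATR]; 10 /w/ transparent; 11 /i/ is itself a trigger — this domain ends here.
From /i/ at 11 rightward: 12 /w/ transparent; 13 /ɔ/ → [+ATR]; 14 /w/ transparent; 15 /ɔ/ → [+ATR]; 16 /w/ transparent; 17 /e/ is itself a trigger — this domain ends here.
From /e/ at 17 rightward: 18 /w/ transparent; word edge.

1 2 3 4 6 7 9 11 13 15 17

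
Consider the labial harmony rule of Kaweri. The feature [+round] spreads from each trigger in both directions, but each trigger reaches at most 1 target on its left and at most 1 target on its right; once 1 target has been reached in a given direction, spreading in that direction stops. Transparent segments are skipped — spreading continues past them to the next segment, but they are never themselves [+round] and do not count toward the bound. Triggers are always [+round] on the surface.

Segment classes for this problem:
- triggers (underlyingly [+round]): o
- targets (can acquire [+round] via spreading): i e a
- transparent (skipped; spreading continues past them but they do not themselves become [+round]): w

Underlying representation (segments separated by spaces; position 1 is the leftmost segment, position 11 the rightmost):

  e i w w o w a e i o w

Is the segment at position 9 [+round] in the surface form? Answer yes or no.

yes

From /o/ at 5 rightward: 6 /w/ transparent; 7 /a/ → [+round]; bound reached.
From /o/ at 5 leftward: 4 /w/ transparent; 3 /w/ transparent; 2 /i/ → [+round]; bound reached.
From /o/ at 10 rightward: 11 /w/ transparent; word edge.
From /o/ at 10 leftward: 9 /i/ → [+round]; bound reached.
Targets with no active source: positions 1 8 stay [-round].
[+round] positions on the surface: 2 5 7 9 10.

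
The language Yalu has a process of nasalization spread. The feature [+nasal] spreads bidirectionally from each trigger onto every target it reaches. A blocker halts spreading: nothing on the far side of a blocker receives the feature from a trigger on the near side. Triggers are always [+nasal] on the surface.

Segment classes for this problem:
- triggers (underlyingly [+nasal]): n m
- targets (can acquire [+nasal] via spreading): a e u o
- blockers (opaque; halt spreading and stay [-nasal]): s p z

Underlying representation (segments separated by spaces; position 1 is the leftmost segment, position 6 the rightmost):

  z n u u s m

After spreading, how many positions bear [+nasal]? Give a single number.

4

From /n/ at 2 rightward: 3 /u/ → [+nasal]; 4 /u/ → [+nasal]; 5 /s/ blocks.
From /n/ at 2 leftward: 1 /z/ blocks.
From /m/ at 6 rightward: word edge.
From /m/ at 6 leftward: 5 /s/ blocks.
[+nasal] positions on the surface: 2 3 4 6.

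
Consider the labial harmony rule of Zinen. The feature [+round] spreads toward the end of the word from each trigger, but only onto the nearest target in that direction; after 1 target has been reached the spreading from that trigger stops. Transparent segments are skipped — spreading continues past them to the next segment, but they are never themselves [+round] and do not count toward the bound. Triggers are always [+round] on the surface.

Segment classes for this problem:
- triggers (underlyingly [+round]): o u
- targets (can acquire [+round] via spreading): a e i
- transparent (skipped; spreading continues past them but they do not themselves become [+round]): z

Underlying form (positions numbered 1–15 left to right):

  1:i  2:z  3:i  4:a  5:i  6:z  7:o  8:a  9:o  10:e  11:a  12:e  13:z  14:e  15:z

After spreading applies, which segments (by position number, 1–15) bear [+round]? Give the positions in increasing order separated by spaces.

7 8 9 10

From /o/ at 7 rightward: 8 /a/ → [+round]; bound reached.
From /o/ at 9 rightward: 10 /e/ → [+round]; bound reached.
Targets with no active source: positions 1 3 4 5 11 12 14 stay [-round].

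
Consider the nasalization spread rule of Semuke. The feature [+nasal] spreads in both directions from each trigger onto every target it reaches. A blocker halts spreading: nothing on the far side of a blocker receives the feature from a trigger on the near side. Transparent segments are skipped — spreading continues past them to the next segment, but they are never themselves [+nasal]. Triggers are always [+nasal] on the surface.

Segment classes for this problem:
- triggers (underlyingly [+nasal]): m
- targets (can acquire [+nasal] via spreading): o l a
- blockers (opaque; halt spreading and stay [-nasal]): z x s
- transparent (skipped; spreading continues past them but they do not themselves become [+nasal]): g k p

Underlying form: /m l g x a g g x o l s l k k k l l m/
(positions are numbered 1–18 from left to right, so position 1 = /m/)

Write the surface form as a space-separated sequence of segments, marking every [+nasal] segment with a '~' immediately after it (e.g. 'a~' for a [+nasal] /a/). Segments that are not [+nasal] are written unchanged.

m~ l~ g x a g g x o l s l~ k k k l~ l~ m~

From /m/ at 1 rightward: 2 /l/ → [+nasal]; 3 /g/ transparent; 4 /x/ blocks.
From /m/ at 1 leftward: word edge.
From /m/ at 18 rightward: word edge.
From /m/ at 18 leftward: 17 /l/ → [+nasal]; 16 /l/ → [+nasal]; 15 /k/ transparent; 14 /k/ transparent; 13 /k/ transparent; 12 /l/ → [+nasal]; 11 /s/ blocks.
Targets with no active source: positions 5 9 10 stay [-nasal].
[+nasal] positions on the surface: 1 2 12 16 17 18.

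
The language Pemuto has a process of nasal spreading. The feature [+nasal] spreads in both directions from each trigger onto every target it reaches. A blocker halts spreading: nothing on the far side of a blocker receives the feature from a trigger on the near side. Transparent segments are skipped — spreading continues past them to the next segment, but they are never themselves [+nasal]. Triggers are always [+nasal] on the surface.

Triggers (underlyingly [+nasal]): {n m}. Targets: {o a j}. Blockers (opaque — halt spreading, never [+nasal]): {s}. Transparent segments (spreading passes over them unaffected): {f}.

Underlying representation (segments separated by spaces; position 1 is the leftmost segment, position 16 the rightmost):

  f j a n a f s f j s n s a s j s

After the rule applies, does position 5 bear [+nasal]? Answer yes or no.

From /n/ at 4 rightward: 5 /a/ → [+nasal]; 6 /f/ transparent; 7 /s/ blocks.
From /n/ at 4 leftward: 3 /a/ → [+nasal]; 2 /j/ → [+nasal]; 1 /f/ transparent; word edge.
From /n/ at 11 rightward: 12 /s/ blocks.
From /n/ at 11 leftward: 10 /s/ blocks.
Targets with no active source: positions 9 13 15 stay [-nasal].
[+nasal] positions on the surface: 2 3 4 5 11.

yes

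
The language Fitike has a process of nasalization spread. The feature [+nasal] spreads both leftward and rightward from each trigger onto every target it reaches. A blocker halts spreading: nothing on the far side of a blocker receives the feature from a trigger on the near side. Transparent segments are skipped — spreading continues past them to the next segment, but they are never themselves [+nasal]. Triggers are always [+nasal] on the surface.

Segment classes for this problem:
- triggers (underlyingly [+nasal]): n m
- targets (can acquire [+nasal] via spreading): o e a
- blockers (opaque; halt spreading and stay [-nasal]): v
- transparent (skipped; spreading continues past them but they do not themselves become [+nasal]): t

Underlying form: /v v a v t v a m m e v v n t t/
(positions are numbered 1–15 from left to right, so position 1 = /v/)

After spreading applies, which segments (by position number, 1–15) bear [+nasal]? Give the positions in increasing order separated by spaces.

7 8 9 10 13

From /m/ at 8 rightward: 9 /m/ is itself a trigger — this domain ends here.
From /m/ at 8 leftward: 7 /a/ → [+nasal]; 6 /v/ blocks.
From /m/ at 9 rightward: 10 /e/ → [+nasal]; 11 /v/ blocks.
From /m/ at 9 leftward: 8 /m/ is itself a trigger — this domain ends here.
From /n/ at 13 rightward: 14 /t/ transparent; 15 /t/ transparent; word edge.
From /n/ at 13 leftward: 12 /v/ blocks.
Target with no active source: position 3 stays [-nasal].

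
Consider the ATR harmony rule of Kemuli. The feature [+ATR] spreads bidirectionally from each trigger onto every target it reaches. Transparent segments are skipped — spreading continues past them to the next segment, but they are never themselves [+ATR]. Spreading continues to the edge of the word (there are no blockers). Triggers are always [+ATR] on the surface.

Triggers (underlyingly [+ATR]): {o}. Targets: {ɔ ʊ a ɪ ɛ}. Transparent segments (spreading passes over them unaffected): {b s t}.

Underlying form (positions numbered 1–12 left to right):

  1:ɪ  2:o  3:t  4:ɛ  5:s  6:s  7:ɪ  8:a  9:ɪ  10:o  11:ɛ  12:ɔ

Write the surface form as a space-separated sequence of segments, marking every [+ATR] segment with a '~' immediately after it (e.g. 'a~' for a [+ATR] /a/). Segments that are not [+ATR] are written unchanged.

ɪ~ o~ t ɛ~ s s ɪ~ a~ ɪ~ o~ ɛ~ ɔ~

From /o/ at 2 rightward: 3 /t/ transparent; 4 /ɛ/ → [+ATR]; 5 /s/ transparent; 6 /s/ transparent; 7 /ɪ/ → [+ATR]; 8 /a/ → [+ATR]; 9 /ɪ/ → [+ATR]; 10 /o/ is itself a trigger — this domain ends here.
From /o/ at 2 leftward: 1 /ɪ/ → [+ATR]; word edge.
From /o/ at 10 rightward: 11 /ɛ/ → [+ATR]; 12 /ɔ/ → [+ATR]; word edge.
From /o/ at 10 leftward: 9 /ɪ/ → [+ATR]; 8 /a/ → [+ATR]; 7 /ɪ/ → [+ATR]; 6 /s/ transparent; 5 /s/ transparent; 4 /ɛ/ → [+ATR]; 3 /t/ transparent; 2 /o/ is itself a trigger — this domain ends here.
[+ATR] positions on the surface: 1 2 4 7 8 9 10 11 12.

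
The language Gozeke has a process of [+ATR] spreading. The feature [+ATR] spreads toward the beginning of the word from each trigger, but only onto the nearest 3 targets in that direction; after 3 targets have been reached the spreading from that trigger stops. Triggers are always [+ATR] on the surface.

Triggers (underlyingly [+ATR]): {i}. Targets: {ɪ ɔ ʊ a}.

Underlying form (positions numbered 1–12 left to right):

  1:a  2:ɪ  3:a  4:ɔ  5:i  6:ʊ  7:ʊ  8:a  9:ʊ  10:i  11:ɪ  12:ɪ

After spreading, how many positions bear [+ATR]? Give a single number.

8

From /i/ at 5 leftward: 4 /ɔ/ → [+ATR]; 3 /a/ → [+ATR]; 2 /ɪ/ → [+ATR]; bound reached.
From /i/ at 10 leftward: 9 /ʊ/ → [+ATR]; 8 /a/ → [+ATR]; 7 /ʊ/ → [+ATR]; bound reached.
Targets with no active source: positions 1 6 11 12 stay [-ATR].
[+ATR] positions on the surface: 2 3 4 5 7 8 9 10.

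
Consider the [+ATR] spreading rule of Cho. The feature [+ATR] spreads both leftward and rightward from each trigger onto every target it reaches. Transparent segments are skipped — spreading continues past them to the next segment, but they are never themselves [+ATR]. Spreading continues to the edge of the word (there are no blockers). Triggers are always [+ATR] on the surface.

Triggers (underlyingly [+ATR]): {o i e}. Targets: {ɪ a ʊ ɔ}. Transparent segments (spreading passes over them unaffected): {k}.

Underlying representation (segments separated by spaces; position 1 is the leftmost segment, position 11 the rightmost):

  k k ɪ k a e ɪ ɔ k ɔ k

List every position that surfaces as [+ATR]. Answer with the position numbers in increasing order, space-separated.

From /e/ at 6 rightward: 7 /ɪ/ → [+ATR]; 8 /ɔ/ → [+ATR]; 9 /k/ transparent; 10 /ɔ/ → [+ATR]; 11 /k/ transparent; word edge.
From /e/ at 6 leftward: 5 /a/ → [+ATR]; 4 /k/ transparent; 3 /ɪ/ → [+ATR]; 2 /k/ transparent; 1 /k/ transparent; word edge.

3 5 6 7 8 10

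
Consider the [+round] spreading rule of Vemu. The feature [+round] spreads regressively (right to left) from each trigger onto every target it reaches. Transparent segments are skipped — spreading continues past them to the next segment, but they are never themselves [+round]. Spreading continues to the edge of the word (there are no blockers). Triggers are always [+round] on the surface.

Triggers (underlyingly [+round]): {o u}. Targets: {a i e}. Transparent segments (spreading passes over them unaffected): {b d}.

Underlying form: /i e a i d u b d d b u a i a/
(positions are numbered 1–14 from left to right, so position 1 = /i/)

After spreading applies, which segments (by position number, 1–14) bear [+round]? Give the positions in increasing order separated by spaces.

From /u/ at 6 leftward: 5 /d/ transparent; 4 /i/ → [+round]; 3 /a/ → [+round]; 2 /e/ → [+round]; 1 /i/ → [+round]; word edge.
From /u/ at 11 leftward: 10 /b/ transparent; 9 /d/ transparent; 8 /d/ transparent; 7 /b/ transparent; 6 /u/ is itself a trigger — this domain ends here.
Targets with no active source: positions 12 13 14 stay [-round].

1 2 3 4 6 11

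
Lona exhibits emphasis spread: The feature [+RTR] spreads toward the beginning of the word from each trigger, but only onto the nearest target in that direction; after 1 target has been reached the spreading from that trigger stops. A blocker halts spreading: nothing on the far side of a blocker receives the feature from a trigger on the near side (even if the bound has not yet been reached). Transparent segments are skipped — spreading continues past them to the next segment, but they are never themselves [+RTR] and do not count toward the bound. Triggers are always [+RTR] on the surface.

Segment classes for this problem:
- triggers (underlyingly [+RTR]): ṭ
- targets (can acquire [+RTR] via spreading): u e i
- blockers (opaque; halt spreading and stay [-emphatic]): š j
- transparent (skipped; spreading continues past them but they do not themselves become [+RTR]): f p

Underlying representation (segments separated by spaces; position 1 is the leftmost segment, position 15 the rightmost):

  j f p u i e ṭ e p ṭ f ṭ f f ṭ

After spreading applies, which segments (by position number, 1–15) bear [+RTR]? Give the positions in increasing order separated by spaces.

From /ṭ/ at 7 leftward: 6 /e/ → [+RTR]; bound reached.
From /ṭ/ at 10 leftward: 9 /p/ transparent; 8 /e/ → [+RTR]; bound reached.
From /ṭ/ at 12 leftward: 11 /f/ transparent; 10 /ṭ/ is itself a trigger — this domain ends here.
From /ṭ/ at 15 leftward: 14 /f/ transparent; 13 /f/ transparent; 12 /ṭ/ is itself a trigger — this domain ends here.
Targets with no active source: positions 4 5 stay [-emphatic].

6 7 8 10 12 15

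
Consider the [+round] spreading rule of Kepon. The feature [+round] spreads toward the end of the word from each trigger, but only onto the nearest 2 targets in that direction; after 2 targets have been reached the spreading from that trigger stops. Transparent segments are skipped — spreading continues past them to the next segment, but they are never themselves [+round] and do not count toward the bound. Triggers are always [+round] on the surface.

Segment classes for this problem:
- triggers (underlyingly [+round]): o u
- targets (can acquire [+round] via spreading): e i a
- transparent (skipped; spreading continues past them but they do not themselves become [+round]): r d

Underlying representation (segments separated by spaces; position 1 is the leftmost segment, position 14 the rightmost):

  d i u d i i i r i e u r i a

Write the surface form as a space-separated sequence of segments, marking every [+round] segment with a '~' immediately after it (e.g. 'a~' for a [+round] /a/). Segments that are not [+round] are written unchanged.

d i u~ d i~ i~ i r i e u~ r i~ a~

From /u/ at 3 rightward: 4 /d/ transparent; 5 /i/ → [+round]; 6 /i/ → [+round]; bound reached.
From /u/ at 11 rightward: 12 /r/ transparent; 13 /i/ → [+round]; 14 /a/ → [+round]; bound reached.
Targets with no active source: positions 2 7 9 10 stay [-round].
[+round] positions on the surface: 3 5 6 11 13 14.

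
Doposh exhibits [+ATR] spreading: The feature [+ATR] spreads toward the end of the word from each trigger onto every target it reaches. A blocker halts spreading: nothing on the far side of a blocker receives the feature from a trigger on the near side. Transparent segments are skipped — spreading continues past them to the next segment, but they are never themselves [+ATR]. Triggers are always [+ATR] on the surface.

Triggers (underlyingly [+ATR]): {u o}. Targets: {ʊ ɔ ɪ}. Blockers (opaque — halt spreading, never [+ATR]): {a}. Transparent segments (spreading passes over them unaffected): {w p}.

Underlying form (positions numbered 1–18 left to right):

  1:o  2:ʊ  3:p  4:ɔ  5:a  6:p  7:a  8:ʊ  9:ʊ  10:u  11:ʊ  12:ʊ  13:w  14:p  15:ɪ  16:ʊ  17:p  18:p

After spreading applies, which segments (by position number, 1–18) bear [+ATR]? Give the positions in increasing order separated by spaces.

1 2 4 10 11 12 15 16

From /o/ at 1 rightward: 2 /ʊ/ → [+ATR]; 3 /p/ transparent; 4 /ɔ/ → [+ATR]; 5 /a/ blocks.
From /u/ at 10 rightward: 11 /ʊ/ → [+ATR]; 12 /ʊ/ → [+ATR]; 13 /w/ transparent; 14 /p/ transparent; 15 /ɪ/ → [+ATR]; 16 /ʊ/ → [+ATR]; 17 /p/ transparent; 18 /p/ transparent; word edge.
Targets with no active source: positions 8 9 stay [-ATR].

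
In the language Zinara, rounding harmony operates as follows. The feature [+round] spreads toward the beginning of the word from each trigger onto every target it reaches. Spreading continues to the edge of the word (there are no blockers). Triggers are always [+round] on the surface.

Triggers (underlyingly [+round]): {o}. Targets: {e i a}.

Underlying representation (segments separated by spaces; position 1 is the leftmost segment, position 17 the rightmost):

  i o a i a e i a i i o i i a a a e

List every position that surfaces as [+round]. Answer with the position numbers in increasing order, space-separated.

1 2 3 4 5 6 7 8 9 10 11

From /o/ at 2 leftward: 1 /i/ → [+round]; word edge.
From /o/ at 11 leftward: 10 /i/ → [+round]; 9 /i/ → [+round]; 8 /a/ → [+round]; 7 /i/ → [+round]; 6 /e/ → [+round]; 5 /a/ → [+round]; 4 /i/ → [+round]; 3 /a/ → [+round]; 2 /o/ is itself a trigger — this domain ends here.
Targets with no active source: positions 12 13 14 15 16 17 stay [-round].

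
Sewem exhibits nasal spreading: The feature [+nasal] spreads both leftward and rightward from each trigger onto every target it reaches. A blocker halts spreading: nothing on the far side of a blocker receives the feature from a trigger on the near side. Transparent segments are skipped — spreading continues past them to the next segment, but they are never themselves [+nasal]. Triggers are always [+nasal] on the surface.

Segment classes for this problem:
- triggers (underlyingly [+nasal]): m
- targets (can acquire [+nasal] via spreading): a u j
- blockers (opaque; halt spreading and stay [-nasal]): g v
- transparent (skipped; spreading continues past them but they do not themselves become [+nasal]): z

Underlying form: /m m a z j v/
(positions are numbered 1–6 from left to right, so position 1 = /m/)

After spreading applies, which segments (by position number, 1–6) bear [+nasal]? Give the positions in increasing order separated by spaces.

1 2 3 5

From /m/ at 1 rightward: 2 /m/ is itself a trigger — this domain ends here.
From /m/ at 1 leftward: word edge.
From /m/ at 2 rightward: 3 /a/ → [+nasal]; 4 /z/ transparent; 5 /j/ → [+nasal]; 6 /v/ blocks.
From /m/ at 2 leftward: 1 /m/ is itself a trigger — this domain ends here.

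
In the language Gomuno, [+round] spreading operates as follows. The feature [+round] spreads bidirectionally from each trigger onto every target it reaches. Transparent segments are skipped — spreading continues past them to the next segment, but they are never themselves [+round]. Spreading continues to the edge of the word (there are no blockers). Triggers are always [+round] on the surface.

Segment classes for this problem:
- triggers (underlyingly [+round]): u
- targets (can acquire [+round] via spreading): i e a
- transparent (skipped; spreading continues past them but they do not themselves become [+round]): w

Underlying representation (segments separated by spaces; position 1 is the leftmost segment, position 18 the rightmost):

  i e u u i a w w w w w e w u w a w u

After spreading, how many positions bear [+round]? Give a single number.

From /u/ at 3 rightward: 4 /u/ is itself a trigger — this domain ends here.
From /u/ at 3 leftward: 2 /e/ → [+round]; 1 /i/ → [+round]; word edge.
From /u/ at 4 rightward: 5 /i/ → [+round]; 6 /a/ → [+round]; 7 /w/ transparent; 8 /w/ transparent; 9 /w/ transparent; 10 /w/ transparent; 11 /w/ transparent; 12 /e/ → [+round]; 13 /w/ transparent; 14 /u/ is itself a trigger — this domain ends here.
From /u/ at 4 leftward: 3 /u/ is itself a trigger — this domain ends here.
From /u/ at 14 rightward: 15 /w/ transparent; 16 /a/ → [+round]; 17 /w/ transparent; 18 /u/ is itself a trigger — this domain ends here.
From /u/ at 14 leftward: 13 /w/ transparent; 12 /e/ → [+round]; 11 /w/ transparent; 10 /w/ transparent; 9 /w/ transparent; 8 /w/ transparent; 7 /w/ transparent; 6 /a/ → [+round]; 5 /i/ → [+round]; 4 /u/ is itself a trigger — this domain ends here.
From /u/ at 18 rightward: word edge.
From /u/ at 18 leftward: 17 /w/ transparent; 16 /a/ → [+round]; 15 /w/ transparent; 14 /u/ is itself a trigger — this domain ends here.
[+round] positions on the surface: 1 2 3 4 5 6 12 14 16 18.

10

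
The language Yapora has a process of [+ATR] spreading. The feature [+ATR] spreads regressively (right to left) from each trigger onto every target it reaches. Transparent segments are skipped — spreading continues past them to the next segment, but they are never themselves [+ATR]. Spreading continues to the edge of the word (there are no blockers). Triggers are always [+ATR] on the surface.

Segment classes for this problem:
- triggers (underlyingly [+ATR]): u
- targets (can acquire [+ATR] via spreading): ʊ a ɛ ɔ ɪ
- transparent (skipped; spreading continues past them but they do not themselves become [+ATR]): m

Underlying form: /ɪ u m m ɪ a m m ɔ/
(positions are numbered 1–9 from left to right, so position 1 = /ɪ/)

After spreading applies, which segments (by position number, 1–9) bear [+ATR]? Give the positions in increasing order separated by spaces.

From /u/ at 2 leftward: 1 /ɪ/ → [+ATR]; word edge.
Targets with no active source: positions 5 6 9 stay [-ATR].

1 2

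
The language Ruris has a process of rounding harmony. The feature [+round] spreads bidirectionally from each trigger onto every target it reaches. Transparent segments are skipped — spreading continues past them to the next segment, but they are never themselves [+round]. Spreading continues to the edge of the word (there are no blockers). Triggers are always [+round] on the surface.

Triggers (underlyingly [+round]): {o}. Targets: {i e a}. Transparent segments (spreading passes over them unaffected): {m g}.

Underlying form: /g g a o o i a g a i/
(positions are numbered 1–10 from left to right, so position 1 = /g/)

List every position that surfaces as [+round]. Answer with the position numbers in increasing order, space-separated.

3 4 5 6 7 9 10

From /o/ at 4 rightward: 5 /o/ is itself a trigger — this domain ends here.
From /o/ at 4 leftward: 3 /a/ → [+round]; 2 /g/ transparent; 1 /g/ transparent; word edge.
From /o/ at 5 rightward: 6 /i/ → [+round]; 7 /a/ → [+round]; 8 /g/ transparent; 9 /a/ → [+round]; 10 /i/ → [+round]; word edge.
From /o/ at 5 leftward: 4 /o/ is itself a trigger — this domain ends here.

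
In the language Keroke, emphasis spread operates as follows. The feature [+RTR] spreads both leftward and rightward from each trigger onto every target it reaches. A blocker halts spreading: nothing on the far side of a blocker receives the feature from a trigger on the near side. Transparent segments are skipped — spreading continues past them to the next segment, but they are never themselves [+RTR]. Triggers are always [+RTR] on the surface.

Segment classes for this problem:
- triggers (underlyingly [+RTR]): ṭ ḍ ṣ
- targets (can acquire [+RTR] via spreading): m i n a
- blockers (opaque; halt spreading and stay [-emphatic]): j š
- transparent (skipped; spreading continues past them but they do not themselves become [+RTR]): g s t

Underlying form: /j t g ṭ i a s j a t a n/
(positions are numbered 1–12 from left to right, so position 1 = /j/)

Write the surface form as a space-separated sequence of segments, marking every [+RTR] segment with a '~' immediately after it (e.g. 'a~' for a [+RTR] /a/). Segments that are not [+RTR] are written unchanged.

j t g ṭ~ i~ a~ s j a t a n

From /ṭ/ at 4 rightward: 5 /i/ → [+RTR]; 6 /a/ → [+RTR]; 7 /s/ transparent; 8 /j/ blocks.
From /ṭ/ at 4 leftward: 3 /g/ transparent; 2 /t/ transparent; 1 /j/ blocks.
Targets with no active source: positions 9 11 12 stay [-emphatic].
[+RTR] positions on the surface: 4 5 6.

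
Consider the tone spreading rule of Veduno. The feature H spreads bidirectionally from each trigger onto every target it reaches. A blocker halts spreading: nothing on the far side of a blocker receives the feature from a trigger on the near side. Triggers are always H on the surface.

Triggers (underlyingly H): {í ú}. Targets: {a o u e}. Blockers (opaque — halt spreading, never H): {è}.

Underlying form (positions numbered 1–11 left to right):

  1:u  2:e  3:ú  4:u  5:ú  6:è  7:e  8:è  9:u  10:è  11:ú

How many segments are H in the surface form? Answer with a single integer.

6

From /ú/ at 3 rightward: 4 /u/ → H; 5 /ú/ is itself a trigger — this domain ends here.
From /ú/ at 3 leftward: 2 /e/ → H; 1 /u/ → H; word edge.
From /ú/ at 5 rightward: 6 /è/ blocks.
From /ú/ at 5 leftward: 4 /u/ → H; 3 /ú/ is itself a trigger — this domain ends here.
From /ú/ at 11 rightward: word edge.
From /ú/ at 11 leftward: 10 /è/ blocks.
Targets with no active source: positions 7 9 stay [-high tone].
H positions on the surface: 1 2 3 4 5 11.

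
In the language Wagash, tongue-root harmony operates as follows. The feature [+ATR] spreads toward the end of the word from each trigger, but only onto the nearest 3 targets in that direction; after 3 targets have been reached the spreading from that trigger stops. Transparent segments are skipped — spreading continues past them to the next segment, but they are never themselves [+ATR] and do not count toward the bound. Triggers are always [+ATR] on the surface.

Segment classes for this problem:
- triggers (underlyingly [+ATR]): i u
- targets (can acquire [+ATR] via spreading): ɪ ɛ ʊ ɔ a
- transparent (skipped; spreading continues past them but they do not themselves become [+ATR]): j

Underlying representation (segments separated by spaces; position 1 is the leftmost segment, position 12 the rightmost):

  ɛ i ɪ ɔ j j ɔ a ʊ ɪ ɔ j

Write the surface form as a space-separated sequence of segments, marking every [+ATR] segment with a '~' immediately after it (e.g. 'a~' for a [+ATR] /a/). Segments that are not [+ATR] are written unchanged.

From /i/ at 2 rightward: 3 /ɪ/ → [+ATR]; 4 /ɔ/ → [+ATR]; 5 /j/ transparent; 6 /j/ transparent; 7 /ɔ/ → [+ATR]; bound reached.
Targets with no active source: positions 1 8 9 10 11 stay [-ATR].
[+ATR] positions on the surface: 2 3 4 7.

ɛ i~ ɪ~ ɔ~ j j ɔ~ a ʊ ɪ ɔ j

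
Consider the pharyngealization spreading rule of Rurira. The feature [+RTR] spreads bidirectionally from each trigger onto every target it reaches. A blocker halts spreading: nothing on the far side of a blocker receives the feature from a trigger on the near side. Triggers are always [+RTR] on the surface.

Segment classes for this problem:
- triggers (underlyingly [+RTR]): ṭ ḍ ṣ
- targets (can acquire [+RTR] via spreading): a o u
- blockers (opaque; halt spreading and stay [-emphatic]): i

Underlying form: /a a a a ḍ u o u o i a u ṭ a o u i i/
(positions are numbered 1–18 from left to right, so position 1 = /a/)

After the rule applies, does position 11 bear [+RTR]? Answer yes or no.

From /ḍ/ at 5 rightward: 6 /u/ → [+RTR]; 7 /o/ → [+RTR]; 8 /u/ → [+RTR]; 9 /o/ → [+RTR]; 10 /i/ blocks.
From /ḍ/ at 5 leftward: 4 /a/ → [+RTR]; 3 /a/ → [+RTR]; 2 /a/ → [+RTR]; 1 /a/ → [+RTR]; word edge.
From /ṭ/ at 13 rightward: 14 /a/ → [+RTR]; 15 /o/ → [+RTR]; 16 /u/ → [+RTR]; 17 /i/ blocks.
From /ṭ/ at 13 leftward: 12 /u/ → [+RTR]; 11 /a/ → [+RTR]; 10 /i/ blocks.
[+RTR] positions on the surface: 1 2 3 4 5 6 7 8 9 11 12 13 14 15 16.

yes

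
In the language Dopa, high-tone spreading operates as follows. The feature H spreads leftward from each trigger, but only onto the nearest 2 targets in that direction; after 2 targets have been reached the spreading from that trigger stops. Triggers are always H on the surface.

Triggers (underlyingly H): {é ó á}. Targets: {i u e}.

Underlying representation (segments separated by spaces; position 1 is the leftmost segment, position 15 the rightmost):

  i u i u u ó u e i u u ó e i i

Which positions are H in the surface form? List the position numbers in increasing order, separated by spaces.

From /ó/ at 6 leftward: 5 /u/ → H; 4 /u/ → H; bound reached.
From /ó/ at 12 leftward: 11 /u/ → H; 10 /u/ → H; bound reached.
Targets with no active source: positions 1 2 3 7 8 9 13 14 15 stay [-high tone].

4 5 6 10 11 12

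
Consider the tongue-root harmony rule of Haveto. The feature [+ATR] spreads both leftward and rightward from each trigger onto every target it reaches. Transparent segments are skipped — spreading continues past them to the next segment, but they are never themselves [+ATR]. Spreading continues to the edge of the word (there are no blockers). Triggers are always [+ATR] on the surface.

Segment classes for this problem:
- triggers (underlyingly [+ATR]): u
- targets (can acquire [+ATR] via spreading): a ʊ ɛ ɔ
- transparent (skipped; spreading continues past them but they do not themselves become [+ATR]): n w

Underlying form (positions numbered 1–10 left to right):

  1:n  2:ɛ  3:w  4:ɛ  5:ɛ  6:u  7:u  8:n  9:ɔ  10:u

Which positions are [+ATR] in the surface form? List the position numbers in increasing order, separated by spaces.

From /u/ at 6 rightward: 7 /u/ is itself a trigger — this domain ends here.
From /u/ at 6 leftward: 5 /ɛ/ → [+ATR]; 4 /ɛ/ → [+ATR]; 3 /w/ transparent; 2 /ɛ/ → [+ATR]; 1 /n/ transparent; word edge.
From /u/ at 7 rightward: 8 /n/ transparent; 9 /ɔ/ → [+ATR]; 10 /u/ is itself a trigger — this domain ends here.
From /u/ at 7 leftward: 6 /u/ is itself a trigger — this domain ends here.
From /u/ at 10 rightward: word edge.
From /u/ at 10 leftward: 9 /ɔ/ → [+ATR]; 8 /n/ transparent; 7 /u/ is itself a trigger — this domain ends here.

2 4 5 6 7 9 10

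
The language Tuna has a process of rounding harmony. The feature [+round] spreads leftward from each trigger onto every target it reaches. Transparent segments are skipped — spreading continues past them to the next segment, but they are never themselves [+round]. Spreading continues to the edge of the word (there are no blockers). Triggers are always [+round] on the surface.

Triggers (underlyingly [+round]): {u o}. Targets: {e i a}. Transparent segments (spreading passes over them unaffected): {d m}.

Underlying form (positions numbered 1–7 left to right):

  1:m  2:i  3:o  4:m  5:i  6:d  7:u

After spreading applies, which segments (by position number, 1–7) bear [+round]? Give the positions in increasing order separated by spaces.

From /o/ at 3 leftward: 2 /i/ → [+round]; 1 /m/ transparent; word edge.
From /u/ at 7 leftward: 6 /d/ transparent; 5 /i/ → [+round]; 4 /m/ transparent; 3 /o/ is itself a trigger — this domain ends here.

2 3 5 7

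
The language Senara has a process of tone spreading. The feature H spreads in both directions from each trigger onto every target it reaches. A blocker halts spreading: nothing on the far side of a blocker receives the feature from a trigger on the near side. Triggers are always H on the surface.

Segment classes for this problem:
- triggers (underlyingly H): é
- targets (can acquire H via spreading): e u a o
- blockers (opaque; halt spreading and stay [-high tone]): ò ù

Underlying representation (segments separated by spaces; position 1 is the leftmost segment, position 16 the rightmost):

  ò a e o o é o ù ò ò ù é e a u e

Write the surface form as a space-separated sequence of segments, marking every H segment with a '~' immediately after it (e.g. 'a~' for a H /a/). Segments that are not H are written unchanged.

ò a~ e~ o~ o~ é~ o~ ù ò ò ù é~ e~ a~ u~ e~

From /é/ at 6 rightward: 7 /o/ → H; 8 /ù/ blocks.
From /é/ at 6 leftward: 5 /o/ → H; 4 /o/ → H; 3 /e/ → H; 2 /a/ → H; 1 /ò/ blocks.
From /é/ at 12 rightward: 13 /e/ → H; 14 /a/ → H; 15 /u/ → H; 16 /e/ → H; word edge.
From /é/ at 12 leftward: 11 /ù/ blocks.
H positions on the surface: 2 3 4 5 6 7 12 13 14 15 16.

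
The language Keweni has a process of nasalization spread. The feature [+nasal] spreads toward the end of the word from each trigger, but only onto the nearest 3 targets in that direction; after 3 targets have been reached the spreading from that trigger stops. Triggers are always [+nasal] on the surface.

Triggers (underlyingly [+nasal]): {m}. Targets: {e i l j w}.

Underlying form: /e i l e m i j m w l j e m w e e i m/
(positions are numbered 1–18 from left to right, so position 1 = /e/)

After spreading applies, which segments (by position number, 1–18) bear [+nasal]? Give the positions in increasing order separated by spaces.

5 6 7 8 9 10 11 13 14 15 16 18

From /m/ at 5 rightward: 6 /i/ → [+nasal]; 7 /j/ → [+nasal]; 8 /m/ is itself a trigger — this domain ends here.
From /m/ at 8 rightward: 9 /w/ → [+nasal]; 10 /l/ → [+nasal]; 11 /j/ → [+nasal]; bound reached.
From /m/ at 13 rightward: 14 /w/ → [+nasal]; 15 /e/ → [+nasal]; 16 /e/ → [+nasal]; bound reached.
From /m/ at 18 rightward: word edge.
Targets with no active source: positions 1 2 3 4 12 17 stay [-nasal].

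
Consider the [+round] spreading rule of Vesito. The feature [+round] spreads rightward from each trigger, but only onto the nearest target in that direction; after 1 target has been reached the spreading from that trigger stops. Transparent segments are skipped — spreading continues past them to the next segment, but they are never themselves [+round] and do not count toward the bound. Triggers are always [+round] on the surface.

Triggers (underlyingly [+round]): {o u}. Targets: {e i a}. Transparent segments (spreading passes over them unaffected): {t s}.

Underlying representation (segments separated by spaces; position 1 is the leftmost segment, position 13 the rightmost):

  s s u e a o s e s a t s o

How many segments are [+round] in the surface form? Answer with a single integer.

From /u/ at 3 rightward: 4 /e/ → [+round]; bound reached.
From /o/ at 6 rightward: 7 /s/ transparent; 8 /e/ → [+round]; bound reached.
From /o/ at 13 rightward: word edge.
Targets with no active source: positions 5 10 stay [-round].
[+round] positions on the surface: 3 4 6 8 13.

5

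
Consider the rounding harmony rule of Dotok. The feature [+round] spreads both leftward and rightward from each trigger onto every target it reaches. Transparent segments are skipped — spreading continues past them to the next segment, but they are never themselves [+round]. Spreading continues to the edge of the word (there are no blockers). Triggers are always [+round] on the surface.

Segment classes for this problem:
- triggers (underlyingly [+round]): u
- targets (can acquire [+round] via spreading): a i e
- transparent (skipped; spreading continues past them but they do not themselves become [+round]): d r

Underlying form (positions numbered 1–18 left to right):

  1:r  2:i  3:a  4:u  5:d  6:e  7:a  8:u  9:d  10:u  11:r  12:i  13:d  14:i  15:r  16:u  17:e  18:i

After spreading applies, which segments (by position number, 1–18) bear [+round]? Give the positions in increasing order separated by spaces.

From /u/ at 4 rightward: 5 /d/ transparent; 6 /e/ → [+round]; 7 /a/ → [+round]; 8 /u/ is itself a trigger — this domain ends here.
From /u/ at 4 leftward: 3 /a/ → [+round]; 2 /i/ → [+round]; 1 /r/ transparent; word edge.
From /u/ at 8 rightward: 9 /d/ transparent; 10 /u/ is itself a trigger — this domain ends here.
From /u/ at 8 leftward: 7 /a/ → [+round]; 6 /e/ → [+round]; 5 /d/ transparent; 4 /u/ is itself a trigger — this domain ends here.
From /u/ at 10 rightward: 11 /r/ transparent; 12 /i/ → [+round]; 13 /d/ transparent; 14 /i/ → [+round]; 15 /r/ transparent; 16 /u/ is itself a trigger — this domain ends here.
From /u/ at 10 leftward: 9 /d/ transparent; 8 /u/ is itself a trigger — this domain ends here.
From /u/ at 16 rightward: 17 /e/ → [+round]; 18 /i/ → [+round]; word edge.
From /u/ at 16 leftward: 15 /r/ transparent; 14 /i/ → [+round]; 13 /d/ transparent; 12 /i/ → [+round]; 11 /r/ transparent; 10 /u/ is itself a trigger — this domain ends here.

2 3 4 6 7 8 10 12 14 16 17 18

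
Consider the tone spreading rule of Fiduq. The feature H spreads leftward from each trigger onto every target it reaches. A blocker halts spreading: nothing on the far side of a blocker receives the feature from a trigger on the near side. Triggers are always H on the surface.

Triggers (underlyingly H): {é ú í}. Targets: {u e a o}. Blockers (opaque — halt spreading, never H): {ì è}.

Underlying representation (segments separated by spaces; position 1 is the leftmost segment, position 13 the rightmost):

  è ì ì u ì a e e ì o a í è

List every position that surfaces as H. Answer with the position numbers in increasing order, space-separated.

From /í/ at 12 leftward: 11 /a/ → H; 10 /o/ → H; 9 /ì/ blocks.
Targets with no active source: positions 4 6 7 8 stay [-high tone].

10 11 12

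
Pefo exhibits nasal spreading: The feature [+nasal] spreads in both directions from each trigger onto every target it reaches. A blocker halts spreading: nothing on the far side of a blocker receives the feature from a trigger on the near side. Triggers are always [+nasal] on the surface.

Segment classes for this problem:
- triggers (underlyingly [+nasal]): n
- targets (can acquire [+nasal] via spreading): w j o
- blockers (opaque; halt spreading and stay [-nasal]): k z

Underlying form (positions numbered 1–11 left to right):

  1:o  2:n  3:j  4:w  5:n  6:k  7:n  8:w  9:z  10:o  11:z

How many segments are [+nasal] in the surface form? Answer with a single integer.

From /n/ at 2 rightward: 3 /j/ → [+nasal]; 4 /w/ → [+nasal]; 5 /n/ is itself a trigger — this domain ends here.
From /n/ at 2 leftward: 1 /o/ → [+nasal]; word edge.
From /n/ at 5 rightward: 6 /k/ blocks.
From /n/ at 5 leftward: 4 /w/ → [+nasal]; 3 /j/ → [+nasal]; 2 /n/ is itself a trigger — this domain ends here.
From /n/ at 7 rightward: 8 /w/ → [+nasal]; 9 /z/ blocks.
From /n/ at 7 leftward: 6 /k/ blocks.
Target with no active source: position 10 stays [-nasal].
[+nasal] positions on the surface: 1 2 3 4 5 7 8.

7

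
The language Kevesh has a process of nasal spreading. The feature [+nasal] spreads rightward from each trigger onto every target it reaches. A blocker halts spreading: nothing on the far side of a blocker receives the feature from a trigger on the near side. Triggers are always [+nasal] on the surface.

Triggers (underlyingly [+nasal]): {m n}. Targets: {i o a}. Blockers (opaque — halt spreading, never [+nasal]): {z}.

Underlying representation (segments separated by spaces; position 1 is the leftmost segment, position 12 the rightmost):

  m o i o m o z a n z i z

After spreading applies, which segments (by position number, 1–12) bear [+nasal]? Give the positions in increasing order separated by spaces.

From /m/ at 1 rightward: 2 /o/ → [+nasal]; 3 /i/ → [+nasal]; 4 /o/ → [+nasal]; 5 /m/ is itself a trigger — this domain ends here.
From /m/ at 5 rightward: 6 /o/ → [+nasal]; 7 /z/ blocks.
From /n/ at 9 rightward: 10 /z/ blocks.
Targets with no active source: positions 8 11 stay [-nasal].

1 2 3 4 5 6 9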